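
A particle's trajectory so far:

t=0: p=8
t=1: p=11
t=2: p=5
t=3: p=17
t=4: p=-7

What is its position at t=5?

The jumps are +3, -6, +12, -24 — a geometric progression with ratio -2.
step 5: -7 + 48 → p=41

p=41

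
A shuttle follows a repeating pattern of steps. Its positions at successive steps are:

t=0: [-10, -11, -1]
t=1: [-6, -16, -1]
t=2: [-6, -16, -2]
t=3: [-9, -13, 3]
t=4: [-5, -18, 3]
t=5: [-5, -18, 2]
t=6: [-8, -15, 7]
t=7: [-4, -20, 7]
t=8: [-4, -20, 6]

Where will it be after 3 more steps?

The moves between consecutive positions are [+4, -5, +0], [+0, +0, -1], [-3, +3, +5], [+4, -5, +0], [+0, +0, -1], [-3, +3, +5], [+4, -5, +0], [+0, +0, -1]; they repeat the 3-cycle [[+4, -5, +0], [+0, +0, -1], [-3, +3, +5]].
step 9: apply [-3, +3, +5] → [-7, -17, 11]
step 10: apply [+4, -5, +0] → [-3, -22, 11]
step 11: apply [+0, +0, -1] → [-3, -22, 10]

[-3, -22, 10]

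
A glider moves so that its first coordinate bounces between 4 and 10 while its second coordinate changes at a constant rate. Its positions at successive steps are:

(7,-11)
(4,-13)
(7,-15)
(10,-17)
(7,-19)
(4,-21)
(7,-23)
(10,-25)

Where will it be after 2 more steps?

The first coordinate travels 3 per step and bounces off the walls at 4 and 10.
  step 8: 10 → 7
  step 9: 7 → 4
The second coordinate changes by -2 each step: at step 9 it is -29.

(4,-29)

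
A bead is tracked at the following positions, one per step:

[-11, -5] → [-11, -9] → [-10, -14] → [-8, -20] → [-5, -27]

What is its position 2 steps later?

[4, -44]

Successive displacements: [+0, -4], [+1, -5], [+2, -6], [+3, -7] — each changes by [+1, -1].
step 5: [-5, -27] + [+4, -8] → [-1, -35]
step 6: [-1, -35] + [+5, -9] → [4, -44]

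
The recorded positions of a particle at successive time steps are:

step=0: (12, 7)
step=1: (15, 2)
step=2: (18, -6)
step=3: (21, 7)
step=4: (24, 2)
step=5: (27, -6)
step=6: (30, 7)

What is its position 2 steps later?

The first coordinate changes by +3 each step, so at step 8 it is 12 + 8·(3) = 36.
The second coordinate repeats the cycle [7, 2, -6] with period 3; step 8 mod 3 = 2, giving -6.

(36, -6)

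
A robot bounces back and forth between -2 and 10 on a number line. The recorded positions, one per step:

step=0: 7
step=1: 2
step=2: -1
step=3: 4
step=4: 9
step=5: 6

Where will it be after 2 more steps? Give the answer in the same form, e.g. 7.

0

The value reflects between -2 and 10, moving 5 per step.
  step 6: 6 → 1
  step 7: 1 → 0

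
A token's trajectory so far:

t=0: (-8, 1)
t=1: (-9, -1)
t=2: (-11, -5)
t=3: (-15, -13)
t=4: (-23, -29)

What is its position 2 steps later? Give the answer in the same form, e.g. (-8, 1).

Step-to-step displacements: (-1, -2), (-2, -4), (-4, -8), (-8, -16); each is 2× the previous.
step 5: (-23, -29) + (-16, -32) → (-39, -61)
step 6: (-39, -61) + (-32, -64) → (-71, -125)

(-71, -125)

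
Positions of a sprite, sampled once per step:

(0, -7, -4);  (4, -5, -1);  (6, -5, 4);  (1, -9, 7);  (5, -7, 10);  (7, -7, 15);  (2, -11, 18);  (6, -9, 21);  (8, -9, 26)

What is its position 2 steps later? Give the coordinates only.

(7, -11, 32)

Differencing gives (+4, +2, +3), (+2, +0, +5), (-5, -4, +3), (+4, +2, +3), (+2, +0, +5), (-5, -4, +3), (+4, +2, +3), (+2, +0, +5). This is the pattern (+4, +2, +3), (+2, +0, +5), (-5, -4, +3) repeated.
step 9: apply (-5, -4, +3) → (3, -13, 29)
step 10: apply (+4, +2, +3) → (7, -11, 32)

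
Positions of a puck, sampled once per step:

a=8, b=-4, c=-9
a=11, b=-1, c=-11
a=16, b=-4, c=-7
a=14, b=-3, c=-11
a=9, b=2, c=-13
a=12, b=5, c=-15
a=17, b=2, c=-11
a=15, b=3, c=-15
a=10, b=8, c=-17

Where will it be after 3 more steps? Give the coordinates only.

a=16, b=9, c=-19

The moves between consecutive positions are (+3, +3, -2), (+5, -3, +4), (-2, +1, -4), (-5, +5, -2), (+3, +3, -2), (+5, -3, +4), (-2, +1, -4), (-5, +5, -2); they repeat the 4-cycle [(+3, +3, -2), (+5, -3, +4), (-2, +1, -4), (-5, +5, -2)].
step 9: apply (+3, +3, -2) → a=13, b=11, c=-19
step 10: apply (+5, -3, +4) → a=18, b=8, c=-15
step 11: apply (-2, +1, -4) → a=16, b=9, c=-19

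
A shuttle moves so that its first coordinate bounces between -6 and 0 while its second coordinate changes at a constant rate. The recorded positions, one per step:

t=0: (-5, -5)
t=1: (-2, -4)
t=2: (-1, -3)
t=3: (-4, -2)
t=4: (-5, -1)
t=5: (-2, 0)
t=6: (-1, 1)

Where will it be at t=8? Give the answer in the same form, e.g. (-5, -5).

The first coordinate travels 3 per step and bounces off the walls at -6 and 0.
  step 7: -1 → -4
  step 8: -4 → -5
The second coordinate changes by +1 each step: at step 8 it is 3.

(-5, 3)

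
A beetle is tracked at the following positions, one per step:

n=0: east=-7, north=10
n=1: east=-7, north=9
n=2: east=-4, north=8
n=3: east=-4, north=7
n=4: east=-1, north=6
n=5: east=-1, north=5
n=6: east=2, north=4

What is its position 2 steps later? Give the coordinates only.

The moves between consecutive positions are (+0, -1), (+3, -1), (+0, -1), (+3, -1), (+0, -1), (+3, -1); they repeat the 2-cycle [(+0, -1), (+3, -1)].
step 7: apply (+0, -1) → east=2, north=3
step 8: apply (+3, -1) → east=5, north=2

east=5, north=2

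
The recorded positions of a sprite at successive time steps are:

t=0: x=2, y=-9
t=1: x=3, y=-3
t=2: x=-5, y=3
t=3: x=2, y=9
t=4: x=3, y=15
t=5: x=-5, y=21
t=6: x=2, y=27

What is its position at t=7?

x=3, y=33

X: cycles through 2, 3, -5 every 3 steps. Step 7 lands at position 1 of the cycle → 3.
Y: linear, +6 per step → 33 at step 7.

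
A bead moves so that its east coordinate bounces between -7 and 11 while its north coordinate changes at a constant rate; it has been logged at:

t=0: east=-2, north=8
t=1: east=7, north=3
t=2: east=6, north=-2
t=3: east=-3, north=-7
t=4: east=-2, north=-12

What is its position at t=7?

east=-3, north=-27

The east coordinate reflects between -7 and 11, moving 9 per step.
  step 5: -2 → 7
  step 6: 7 → 6
  step 7: 6 → -3
The north coordinate changes by -5 each step: at step 7 it is -27.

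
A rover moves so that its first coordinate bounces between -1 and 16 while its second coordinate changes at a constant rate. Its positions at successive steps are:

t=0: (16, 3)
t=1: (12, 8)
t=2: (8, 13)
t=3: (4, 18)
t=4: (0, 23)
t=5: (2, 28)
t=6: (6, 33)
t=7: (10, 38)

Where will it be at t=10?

(10, 53)

The first coordinate reflects between -1 and 16, moving 4 per step.
  step 8: 10 → 14
  step 9: 14 → 14
  step 10: 14 → 10
The second coordinate changes by +5 each step: at step 10 it is 53.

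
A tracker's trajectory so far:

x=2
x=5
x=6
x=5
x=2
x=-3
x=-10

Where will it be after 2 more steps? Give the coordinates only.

x=-30

Successive displacements: +3, +1, -1, -3, -5, -7 — each changes by -2.
step 7: -10 − 9 → x=-19
step 8: -19 − 11 → x=-30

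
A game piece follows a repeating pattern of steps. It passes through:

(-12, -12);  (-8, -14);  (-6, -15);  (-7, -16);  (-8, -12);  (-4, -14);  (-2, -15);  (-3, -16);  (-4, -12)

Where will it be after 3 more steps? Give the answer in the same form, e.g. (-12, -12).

(1, -16)

Differencing gives (+4, -2), (+2, -1), (-1, -1), (-1, +4), (+4, -2), (+2, -1), (-1, -1), (-1, +4). This is the pattern (+4, -2), (+2, -1), (-1, -1), (-1, +4) repeated.
step 9: apply (+4, -2) → (0, -14)
step 10: apply (+2, -1) → (2, -15)
step 11: apply (-1, -1) → (1, -16)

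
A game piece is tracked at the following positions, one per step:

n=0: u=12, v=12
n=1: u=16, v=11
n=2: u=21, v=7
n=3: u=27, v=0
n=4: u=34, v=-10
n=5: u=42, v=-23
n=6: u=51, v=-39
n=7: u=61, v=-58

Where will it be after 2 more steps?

u=84, v=-105

Taking differences between consecutive positions: (+4, -1), (+5, -4), (+6, -7), (+7, -10), (+8, -13), (+9, -16), (+10, -19). These grow by (+1, -3) each step.
step 8: u=61, v=-58 + (+11, -22) → u=72, v=-80
step 9: u=72, v=-80 + (+12, -25) → u=84, v=-105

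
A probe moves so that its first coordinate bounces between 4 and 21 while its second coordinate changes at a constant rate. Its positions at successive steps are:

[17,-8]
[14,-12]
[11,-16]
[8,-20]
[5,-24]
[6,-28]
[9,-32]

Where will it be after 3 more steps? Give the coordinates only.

[18,-44]

The first coordinate reflects between 4 and 21, moving 3 per step.
  step 7: 9 → 12
  step 8: 12 → 15
  step 9: 15 → 18
The second coordinate changes by -4 each step: at step 9 it is -44.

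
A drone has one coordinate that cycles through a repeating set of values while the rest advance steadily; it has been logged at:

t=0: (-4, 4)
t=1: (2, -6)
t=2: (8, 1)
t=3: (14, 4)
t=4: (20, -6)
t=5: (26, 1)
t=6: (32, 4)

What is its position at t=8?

First: linear, +6 per step → 44 at step 8.
Second: cycles through 4, -6, 1 every 3 steps. Step 8 lands at position 2 of the cycle → 1.

(44, 1)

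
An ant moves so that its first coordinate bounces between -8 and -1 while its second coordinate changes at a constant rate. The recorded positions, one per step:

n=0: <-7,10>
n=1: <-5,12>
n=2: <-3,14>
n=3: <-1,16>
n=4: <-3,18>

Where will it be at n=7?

<-7,24>

The first coordinate reflects between -8 and -1, moving 2 per step.
  step 5: -3 → -5
  step 6: -5 → -7
  step 7: -7 → -7
The second coordinate changes by +2 each step: at step 7 it is 24.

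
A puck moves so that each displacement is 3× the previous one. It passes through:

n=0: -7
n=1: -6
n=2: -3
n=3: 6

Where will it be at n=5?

114

The jumps are +1, +3, +9 — a geometric progression with ratio 3.
step 4: 6 + 27 → 33
step 5: 33 + 81 → 114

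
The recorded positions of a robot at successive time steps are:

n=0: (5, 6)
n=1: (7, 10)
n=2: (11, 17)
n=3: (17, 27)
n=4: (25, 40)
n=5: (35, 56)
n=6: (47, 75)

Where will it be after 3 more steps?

First differences are (+2, +4), (+4, +7), (+6, +10), (+8, +13), (+10, +16), (+12, +19); their common second difference is (+2, +3) (constant acceleration).
step 7: (47, 75) + (+14, +22) → (61, 97)
step 8: (61, 97) + (+16, +25) → (77, 122)
step 9: (77, 122) + (+18, +28) → (95, 150)

(95, 150)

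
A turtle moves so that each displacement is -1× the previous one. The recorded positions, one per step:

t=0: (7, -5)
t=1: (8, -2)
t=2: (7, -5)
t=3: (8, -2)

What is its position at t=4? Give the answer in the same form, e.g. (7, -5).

(7, -5)

Consecutive displacements (+1, +3), (-1, -3), (+1, +3) scale by a factor of -1 each step.
step 4: (8, -2) + (-1, -3) → (7, -5)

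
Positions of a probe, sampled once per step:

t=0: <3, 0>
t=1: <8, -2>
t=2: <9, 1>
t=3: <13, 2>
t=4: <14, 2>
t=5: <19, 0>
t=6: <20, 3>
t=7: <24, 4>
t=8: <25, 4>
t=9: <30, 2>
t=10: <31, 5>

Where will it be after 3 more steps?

Differencing gives <+5, -2>, <+1, +3>, <+4, +1>, <+1, +0>, <+5, -2>, <+1, +3>, <+4, +1>, <+1, +0>, <+5, -2>, <+1, +3>. This is the pattern <+5, -2>, <+1, +3>, <+4, +1>, <+1, +0> repeated.
step 11: apply <+4, +1> → <35, 6>
step 12: apply <+1, +0> → <36, 6>
step 13: apply <+5, -2> → <41, 4>

<41, 4>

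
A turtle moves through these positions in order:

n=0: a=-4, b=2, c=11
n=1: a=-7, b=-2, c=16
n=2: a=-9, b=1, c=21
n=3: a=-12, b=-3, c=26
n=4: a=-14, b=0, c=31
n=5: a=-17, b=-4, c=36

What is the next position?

Differencing gives (-3, -4, +5), (-2, +3, +5), (-3, -4, +5), (-2, +3, +5), (-3, -4, +5). This is the pattern (-3, -4, +5), (-2, +3, +5) repeated.
step 6: apply (-2, +3, +5) → a=-19, b=-1, c=41

a=-19, b=-1, c=41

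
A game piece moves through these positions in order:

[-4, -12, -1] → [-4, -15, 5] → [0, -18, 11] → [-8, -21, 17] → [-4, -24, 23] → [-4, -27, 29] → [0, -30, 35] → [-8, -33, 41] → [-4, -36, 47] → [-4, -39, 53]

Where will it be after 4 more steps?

First: cycles through -4, -4, 0, -8 every 4 steps. Step 13 lands at position 1 of the cycle → -4.
Second: linear, -3 per step → -51 at step 13.
Third: linear, +6 per step → 77 at step 13.

[-4, -51, 77]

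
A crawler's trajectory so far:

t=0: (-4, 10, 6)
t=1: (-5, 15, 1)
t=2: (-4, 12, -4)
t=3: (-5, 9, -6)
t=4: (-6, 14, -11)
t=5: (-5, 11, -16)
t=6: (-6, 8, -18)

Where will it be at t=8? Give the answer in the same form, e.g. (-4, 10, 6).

(-6, 10, -28)

The moves between consecutive positions are (-1, +5, -5), (+1, -3, -5), (-1, -3, -2), (-1, +5, -5), (+1, -3, -5), (-1, -3, -2); they repeat the 3-cycle [(-1, +5, -5), (+1, -3, -5), (-1, -3, -2)].
step 7: apply (-1, +5, -5) → (-7, 13, -23)
step 8: apply (+1, -3, -5) → (-6, 10, -28)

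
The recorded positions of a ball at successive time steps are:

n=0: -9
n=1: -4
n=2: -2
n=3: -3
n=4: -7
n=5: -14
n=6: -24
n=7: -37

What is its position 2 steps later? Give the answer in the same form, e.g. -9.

-72

Successive displacements: +5, +2, -1, -4, -7, -10, -13 — each changes by -3.
step 8: -37 − 16 → -53
step 9: -53 − 19 → -72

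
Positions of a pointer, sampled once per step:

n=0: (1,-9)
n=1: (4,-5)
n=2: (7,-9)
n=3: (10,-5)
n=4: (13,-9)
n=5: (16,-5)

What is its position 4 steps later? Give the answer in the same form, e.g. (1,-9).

(28,-5)

First: linear, +3 per step → 28 at step 9.
Second: cycles through -9, -5 every 2 steps. Step 9 lands at position 1 of the cycle → -5.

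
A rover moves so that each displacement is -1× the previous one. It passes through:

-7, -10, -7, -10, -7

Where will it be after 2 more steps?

Consecutive displacements -3, +3, -3, +3 scale by a factor of -1 each step.
step 5: -7 − 3 → -10
step 6: -10 + 3 → -7

-7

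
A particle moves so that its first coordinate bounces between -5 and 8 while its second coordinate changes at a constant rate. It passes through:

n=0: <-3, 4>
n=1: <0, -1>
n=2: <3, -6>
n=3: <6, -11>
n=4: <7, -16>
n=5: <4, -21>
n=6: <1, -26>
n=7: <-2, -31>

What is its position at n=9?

<-2, -41>

The first coordinate reflects between -5 and 8, moving 3 per step.
  step 8: -2 → -5
  step 9: -5 → -2
The second coordinate changes by -5 each step: at step 9 it is -41.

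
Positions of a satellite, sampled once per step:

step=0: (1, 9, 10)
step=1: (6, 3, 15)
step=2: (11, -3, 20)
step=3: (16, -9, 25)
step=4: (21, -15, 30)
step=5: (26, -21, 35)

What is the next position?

(31, -27, 40)

Each step adds (+5, -6, +5) to the position.
step 6: (26, -21, 35) + (+5, -6, +5) → (31, -27, 40)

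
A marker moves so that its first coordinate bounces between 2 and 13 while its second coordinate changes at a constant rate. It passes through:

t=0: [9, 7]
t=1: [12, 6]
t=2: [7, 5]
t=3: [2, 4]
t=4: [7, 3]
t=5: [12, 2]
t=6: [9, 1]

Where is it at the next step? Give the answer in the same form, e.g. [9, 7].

[4, 0]

The first coordinate travels 5 per step and bounces off the walls at 2 and 13.
  step 7: 9 → 4
The second coordinate changes by -1 each step: at step 7 it is 0.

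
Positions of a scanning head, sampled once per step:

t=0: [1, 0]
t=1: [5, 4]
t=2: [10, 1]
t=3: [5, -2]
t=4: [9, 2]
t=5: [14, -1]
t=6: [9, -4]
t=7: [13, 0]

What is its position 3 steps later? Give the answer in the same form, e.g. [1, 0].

[17, -2]

The moves between consecutive positions are [+4, +4], [+5, -3], [-5, -3], [+4, +4], [+5, -3], [-5, -3], [+4, +4]; they repeat the 3-cycle [[+4, +4], [+5, -3], [-5, -3]].
step 8: apply [+5, -3] → [18, -3]
step 9: apply [-5, -3] → [13, -6]
step 10: apply [+4, +4] → [17, -2]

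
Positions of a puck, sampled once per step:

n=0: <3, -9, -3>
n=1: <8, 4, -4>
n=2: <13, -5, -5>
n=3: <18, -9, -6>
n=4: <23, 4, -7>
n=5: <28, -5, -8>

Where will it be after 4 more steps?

First: linear, +5 per step → 48 at step 9.
Second: cycles through -9, 4, -5 every 3 steps. Step 9 lands at position 0 of the cycle → -9.
Third: linear, -1 per step → -12 at step 9.

<48, -9, -12>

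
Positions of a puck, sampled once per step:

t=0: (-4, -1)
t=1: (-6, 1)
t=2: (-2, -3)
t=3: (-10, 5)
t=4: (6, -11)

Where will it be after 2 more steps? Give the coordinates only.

(38, -43)

Step-to-step displacements: (-2, +2), (+4, -4), (-8, +8), (+16, -16); each is -2× the previous.
step 5: (6, -11) + (-32, +32) → (-26, 21)
step 6: (-26, 21) + (+64, -64) → (38, -43)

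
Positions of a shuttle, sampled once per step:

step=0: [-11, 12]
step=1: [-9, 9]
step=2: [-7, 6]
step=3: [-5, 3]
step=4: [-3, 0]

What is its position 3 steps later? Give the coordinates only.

Each step adds [+2, -3] to the position.
step 5: [-3, 0] + [+2, -3] → [-1, -3]
step 6: [-1, -3] + [+2, -3] → [1, -6]
step 7: [1, -6] + [+2, -3] → [3, -9]

[3, -9]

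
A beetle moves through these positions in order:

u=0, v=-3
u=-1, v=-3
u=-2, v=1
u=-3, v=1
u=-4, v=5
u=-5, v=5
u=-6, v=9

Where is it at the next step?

Step-to-step displacements: (-1,+0), (-1,+4), (-1,+0), (-1,+4), (-1,+0), (-1,+4) — a repeating cycle of length 2.
step 7: apply (-1,+0) → u=-7, v=9

u=-7, v=9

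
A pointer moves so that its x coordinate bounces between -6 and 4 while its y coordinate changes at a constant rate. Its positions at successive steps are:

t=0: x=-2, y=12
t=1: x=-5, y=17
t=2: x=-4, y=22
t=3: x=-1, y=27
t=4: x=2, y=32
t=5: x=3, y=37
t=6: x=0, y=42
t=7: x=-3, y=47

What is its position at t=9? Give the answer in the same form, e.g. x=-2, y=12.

The x coordinate travels 3 per step and bounces off the walls at -6 and 4.
  step 8: -3 → -6
  step 9: -6 → -3
The y coordinate changes by +5 each step: at step 9 it is 57.

x=-3, y=57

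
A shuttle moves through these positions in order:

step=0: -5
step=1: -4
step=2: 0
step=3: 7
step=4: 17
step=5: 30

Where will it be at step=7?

Taking differences between consecutive positions: +1, +4, +7, +10, +13. These grow by +3 each step.
step 6: 30 + 16 → 46
step 7: 46 + 19 → 65

65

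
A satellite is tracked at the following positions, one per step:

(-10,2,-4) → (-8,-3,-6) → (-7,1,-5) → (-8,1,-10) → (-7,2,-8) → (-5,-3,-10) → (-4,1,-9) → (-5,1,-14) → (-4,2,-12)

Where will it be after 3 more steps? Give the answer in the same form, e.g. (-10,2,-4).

(-2,1,-18)

Differencing gives (+2,-5,-2), (+1,+4,+1), (-1,+0,-5), (+1,+1,+2), (+2,-5,-2), (+1,+4,+1), (-1,+0,-5), (+1,+1,+2). This is the pattern (+2,-5,-2), (+1,+4,+1), (-1,+0,-5), (+1,+1,+2) repeated.
step 9: apply (+2,-5,-2) → (-2,-3,-14)
step 10: apply (+1,+4,+1) → (-1,1,-13)
step 11: apply (-1,+0,-5) → (-2,1,-18)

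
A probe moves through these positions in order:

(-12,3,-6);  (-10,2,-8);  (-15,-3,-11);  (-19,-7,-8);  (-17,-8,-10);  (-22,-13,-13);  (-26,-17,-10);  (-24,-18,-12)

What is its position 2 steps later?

The moves between consecutive positions are (+2,-1,-2), (-5,-5,-3), (-4,-4,+3), (+2,-1,-2), (-5,-5,-3), (-4,-4,+3), (+2,-1,-2); they repeat the 3-cycle [(+2,-1,-2), (-5,-5,-3), (-4,-4,+3)].
step 8: apply (-5,-5,-3) → (-29,-23,-15)
step 9: apply (-4,-4,+3) → (-33,-27,-12)

(-33,-27,-12)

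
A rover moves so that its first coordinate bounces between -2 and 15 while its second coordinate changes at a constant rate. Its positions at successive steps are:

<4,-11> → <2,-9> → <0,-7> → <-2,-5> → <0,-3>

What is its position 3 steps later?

<6,3>

The first coordinate reflects between -2 and 15, moving 2 per step.
  step 5: 0 → 2
  step 6: 2 → 4
  step 7: 4 → 6
The second coordinate changes by +2 each step: at step 7 it is 3.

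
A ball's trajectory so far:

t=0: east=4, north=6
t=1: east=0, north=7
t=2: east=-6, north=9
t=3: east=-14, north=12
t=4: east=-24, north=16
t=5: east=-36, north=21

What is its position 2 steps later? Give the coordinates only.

east=-66, north=34

Taking differences between consecutive positions: (-4,+1), (-6,+2), (-8,+3), (-10,+4), (-12,+5). These grow by (-2,+1) each step.
step 6: east=-36, north=21 + (-14,+6) → east=-50, north=27
step 7: east=-50, north=27 + (-16,+7) → east=-66, north=34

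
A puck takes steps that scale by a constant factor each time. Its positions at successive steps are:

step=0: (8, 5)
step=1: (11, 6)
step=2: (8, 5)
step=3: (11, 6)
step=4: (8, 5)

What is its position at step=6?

(8, 5)

Consecutive displacements (+3, +1), (-3, -1), (+3, +1), (-3, -1) scale by a factor of -1 each step.
step 5: (8, 5) + (+3, +1) → (11, 6)
step 6: (11, 6) + (-3, -1) → (8, 5)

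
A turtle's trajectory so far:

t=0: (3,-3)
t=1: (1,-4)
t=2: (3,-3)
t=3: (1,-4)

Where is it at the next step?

(3,-3)

Consecutive displacements (-2,-1), (+2,+1), (-2,-1) scale by a factor of -1 each step.
step 4: (1,-4) + (+2,+1) → (3,-3)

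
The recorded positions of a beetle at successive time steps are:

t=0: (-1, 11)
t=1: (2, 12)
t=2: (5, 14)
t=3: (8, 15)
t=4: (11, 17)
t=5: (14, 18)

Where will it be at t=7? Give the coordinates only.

Differencing gives (+3, +1), (+3, +2), (+3, +1), (+3, +2), (+3, +1). This is the pattern (+3, +1), (+3, +2) repeated.
step 6: apply (+3, +2) → (17, 20)
step 7: apply (+3, +1) → (20, 21)

(20, 21)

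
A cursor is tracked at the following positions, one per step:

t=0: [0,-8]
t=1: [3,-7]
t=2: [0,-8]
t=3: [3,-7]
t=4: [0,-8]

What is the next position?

Step-to-step displacements: [+3,+1], [-3,-1], [+3,+1], [-3,-1]; each is -1× the previous.
step 5: [0,-8] + [+3,+1] → [3,-7]

[3,-7]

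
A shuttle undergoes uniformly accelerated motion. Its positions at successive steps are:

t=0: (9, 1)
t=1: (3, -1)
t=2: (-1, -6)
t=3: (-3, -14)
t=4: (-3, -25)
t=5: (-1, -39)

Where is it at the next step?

(3, -56)

Successive displacements: (-6, -2), (-4, -5), (-2, -8), (+0, -11), (+2, -14) — each changes by (+2, -3).
step 6: (-1, -39) + (+4, -17) → (3, -56)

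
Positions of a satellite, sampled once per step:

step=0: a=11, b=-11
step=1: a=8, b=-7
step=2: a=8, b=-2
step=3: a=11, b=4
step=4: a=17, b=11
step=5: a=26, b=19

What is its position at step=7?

a=53, b=38

Taking differences between consecutive positions: (-3,+4), (+0,+5), (+3,+6), (+6,+7), (+9,+8). These grow by (+3,+1) each step.
step 6: a=26, b=19 + (+12,+9) → a=38, b=28
step 7: a=38, b=28 + (+15,+10) → a=53, b=38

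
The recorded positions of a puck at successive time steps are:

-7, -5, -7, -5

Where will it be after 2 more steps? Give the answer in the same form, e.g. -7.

-5

The jumps are +2, -2, +2 — a geometric progression with ratio -1.
step 4: -5 − 2 → -7
step 5: -7 + 2 → -5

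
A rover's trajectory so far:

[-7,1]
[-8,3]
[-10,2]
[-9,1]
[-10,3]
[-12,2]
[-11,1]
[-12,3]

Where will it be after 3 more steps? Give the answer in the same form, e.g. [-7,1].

[-14,3]

The moves between consecutive positions are [-1,+2], [-2,-1], [+1,-1], [-1,+2], [-2,-1], [+1,-1], [-1,+2]; they repeat the 3-cycle [[-1,+2], [-2,-1], [+1,-1]].
step 8: apply [-2,-1] → [-14,2]
step 9: apply [+1,-1] → [-13,1]
step 10: apply [-1,+2] → [-14,3]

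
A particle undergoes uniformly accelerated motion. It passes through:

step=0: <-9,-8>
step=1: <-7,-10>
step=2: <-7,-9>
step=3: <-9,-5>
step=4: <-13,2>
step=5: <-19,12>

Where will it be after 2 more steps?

Successive displacements: <+2,-2>, <+0,+1>, <-2,+4>, <-4,+7>, <-6,+10> — each changes by <-2,+3>.
step 6: <-19,12> + <-8,+13> → <-27,25>
step 7: <-27,25> + <-10,+16> → <-37,41>

<-37,41>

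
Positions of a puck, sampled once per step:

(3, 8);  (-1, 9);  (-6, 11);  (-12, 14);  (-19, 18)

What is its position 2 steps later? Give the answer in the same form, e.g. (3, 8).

First differences are (-4, +1), (-5, +2), (-6, +3), (-7, +4); their common second difference is (-1, +1) (constant acceleration).
step 5: (-19, 18) + (-8, +5) → (-27, 23)
step 6: (-27, 23) + (-9, +6) → (-36, 29)

(-36, 29)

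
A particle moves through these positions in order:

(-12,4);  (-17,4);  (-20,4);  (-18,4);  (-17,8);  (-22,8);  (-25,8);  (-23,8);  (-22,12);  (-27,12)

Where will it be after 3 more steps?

Differencing gives (-5,+0), (-3,+0), (+2,+0), (+1,+4), (-5,+0), (-3,+0), (+2,+0), (+1,+4), (-5,+0). This is the pattern (-5,+0), (-3,+0), (+2,+0), (+1,+4) repeated.
step 10: apply (-3,+0) → (-30,12)
step 11: apply (+2,+0) → (-28,12)
step 12: apply (+1,+4) → (-27,16)

(-27,16)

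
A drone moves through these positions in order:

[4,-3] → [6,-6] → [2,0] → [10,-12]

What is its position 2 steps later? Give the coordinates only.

Step-to-step displacements: [+2,-3], [-4,+6], [+8,-12]; each is -2× the previous.
step 4: [10,-12] + [-16,+24] → [-6,12]
step 5: [-6,12] + [+32,-48] → [26,-36]

[26,-36]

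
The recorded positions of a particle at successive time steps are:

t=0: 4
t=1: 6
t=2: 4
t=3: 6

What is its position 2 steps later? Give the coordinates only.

6

The jumps are +2, -2, +2 — a geometric progression with ratio -1.
step 4: 6 − 2 → 4
step 5: 4 + 2 → 6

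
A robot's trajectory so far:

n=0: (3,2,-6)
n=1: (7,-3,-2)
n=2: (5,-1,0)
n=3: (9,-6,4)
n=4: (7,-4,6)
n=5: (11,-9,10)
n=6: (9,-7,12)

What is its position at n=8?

(11,-10,18)

Differencing gives (+4,-5,+4), (-2,+2,+2), (+4,-5,+4), (-2,+2,+2), (+4,-5,+4), (-2,+2,+2). This is the pattern (+4,-5,+4), (-2,+2,+2) repeated.
step 7: apply (+4,-5,+4) → (13,-12,16)
step 8: apply (-2,+2,+2) → (11,-10,18)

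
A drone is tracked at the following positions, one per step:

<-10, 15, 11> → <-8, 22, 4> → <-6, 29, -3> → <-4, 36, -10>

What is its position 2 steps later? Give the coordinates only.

The position changes by <+2, +7, -7> every step.
step 4: <-4, 36, -10> + <+2, +7, -7> → <-2, 43, -17>
step 5: <-2, 43, -17> + <+2, +7, -7> → <0, 50, -24>

<0, 50, -24>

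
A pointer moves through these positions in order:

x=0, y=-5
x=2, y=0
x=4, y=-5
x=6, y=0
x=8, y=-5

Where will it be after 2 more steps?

x=12, y=-5

The x coordinate changes by +2 each step, so at step 6 it is 0 + 6·(2) = 12.
The y coordinate repeats the cycle [-5, 0] with period 2; step 6 mod 2 = 0, giving -5.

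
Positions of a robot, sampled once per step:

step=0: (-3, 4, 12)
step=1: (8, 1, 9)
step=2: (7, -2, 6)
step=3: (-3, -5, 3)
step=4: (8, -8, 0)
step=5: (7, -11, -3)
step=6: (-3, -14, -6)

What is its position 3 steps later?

First: cycles through -3, 8, 7 every 3 steps. Step 9 lands at position 0 of the cycle → -3.
Second: linear, -3 per step → -23 at step 9.
Third: linear, -3 per step → -15 at step 9.

(-3, -23, -15)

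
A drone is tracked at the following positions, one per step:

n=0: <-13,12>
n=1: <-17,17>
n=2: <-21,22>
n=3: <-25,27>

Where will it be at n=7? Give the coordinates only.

Each step adds <-4,+5> to the position.
step 4: <-25,27> + <-4,+5> → <-29,32>
step 5: <-29,32> + <-4,+5> → <-33,37>
step 6: <-33,37> + <-4,+5> → <-37,42>
step 7: <-37,42> + <-4,+5> → <-41,47>

<-41,47>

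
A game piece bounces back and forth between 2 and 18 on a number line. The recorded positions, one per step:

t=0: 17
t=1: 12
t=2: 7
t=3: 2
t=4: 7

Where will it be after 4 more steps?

The value travels 5 per step and bounces off the walls at 2 and 18.
  step 5: 7 → 12
  step 6: 12 → 17
  step 7: 17 → 14
  step 8: 14 → 9

9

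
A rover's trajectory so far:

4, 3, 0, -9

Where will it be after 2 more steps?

-117

The jumps are -1, -3, -9 — a geometric progression with ratio 3.
step 4: -9 − 27 → -36
step 5: -36 − 81 → -117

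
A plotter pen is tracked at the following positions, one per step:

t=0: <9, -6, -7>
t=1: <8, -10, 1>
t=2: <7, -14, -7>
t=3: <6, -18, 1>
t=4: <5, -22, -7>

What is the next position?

First: linear, -1 per step → 4 at step 5.
Second: linear, -4 per step → -26 at step 5.
Third: cycles through -7, 1 every 2 steps. Step 5 lands at position 1 of the cycle → 1.

<4, -26, 1>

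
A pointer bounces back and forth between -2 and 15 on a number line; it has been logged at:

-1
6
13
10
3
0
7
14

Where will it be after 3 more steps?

The value reflects between -2 and 15, moving 7 per step.
  step 8: 14 → 9
  step 9: 9 → 2
  step 10: 2 → 1

1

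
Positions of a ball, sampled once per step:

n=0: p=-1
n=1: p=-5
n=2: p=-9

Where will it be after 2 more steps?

The position changes by -4 every step.
step 3: -9 − 4 → p=-13
step 4: -13 − 4 → p=-17

p=-17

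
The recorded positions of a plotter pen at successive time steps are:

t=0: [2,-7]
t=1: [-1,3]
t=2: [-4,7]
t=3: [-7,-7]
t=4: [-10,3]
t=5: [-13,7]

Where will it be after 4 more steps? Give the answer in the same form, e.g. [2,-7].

First: linear, -3 per step → -25 at step 9.
Second: cycles through -7, 3, 7 every 3 steps. Step 9 lands at position 0 of the cycle → -7.

[-25,-7]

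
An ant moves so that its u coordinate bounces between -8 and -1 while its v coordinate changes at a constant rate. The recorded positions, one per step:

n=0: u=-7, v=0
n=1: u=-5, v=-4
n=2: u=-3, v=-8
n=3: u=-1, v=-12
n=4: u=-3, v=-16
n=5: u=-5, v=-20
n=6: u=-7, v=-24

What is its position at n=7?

The u coordinate travels 2 per step and bounces off the walls at -8 and -1.
  step 7: -7 → -7
The v coordinate changes by -4 each step: at step 7 it is -28.

u=-7, v=-28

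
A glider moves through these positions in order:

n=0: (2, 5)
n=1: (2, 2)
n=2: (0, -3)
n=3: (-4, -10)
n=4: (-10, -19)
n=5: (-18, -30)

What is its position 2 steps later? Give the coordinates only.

Taking differences between consecutive positions: (+0, -3), (-2, -5), (-4, -7), (-6, -9), (-8, -11). These grow by (-2, -2) each step.
step 6: (-18, -30) + (-10, -13) → (-28, -43)
step 7: (-28, -43) + (-12, -15) → (-40, -58)

(-40, -58)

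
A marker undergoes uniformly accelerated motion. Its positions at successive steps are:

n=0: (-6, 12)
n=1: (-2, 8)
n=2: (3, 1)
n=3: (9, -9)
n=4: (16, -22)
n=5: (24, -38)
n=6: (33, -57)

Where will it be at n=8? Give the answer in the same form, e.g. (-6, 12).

(54, -104)

First differences are (+4, -4), (+5, -7), (+6, -10), (+7, -13), (+8, -16), (+9, -19); their common second difference is (+1, -3) (constant acceleration).
step 7: (33, -57) + (+10, -22) → (43, -79)
step 8: (43, -79) + (+11, -25) → (54, -104)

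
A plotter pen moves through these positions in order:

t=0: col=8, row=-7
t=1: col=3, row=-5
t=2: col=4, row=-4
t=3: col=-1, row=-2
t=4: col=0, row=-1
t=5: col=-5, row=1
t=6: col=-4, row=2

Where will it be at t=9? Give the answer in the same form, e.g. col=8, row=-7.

col=-13, row=7

The moves between consecutive positions are (-5,+2), (+1,+1), (-5,+2), (+1,+1), (-5,+2), (+1,+1); they repeat the 2-cycle [(-5,+2), (+1,+1)].
step 7: apply (-5,+2) → col=-9, row=4
step 8: apply (+1,+1) → col=-8, row=5
step 9: apply (-5,+2) → col=-13, row=7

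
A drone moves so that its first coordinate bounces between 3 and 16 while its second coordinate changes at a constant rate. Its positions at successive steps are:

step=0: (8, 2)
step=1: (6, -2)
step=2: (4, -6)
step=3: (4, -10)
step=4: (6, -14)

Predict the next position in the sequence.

(8, -18)

The first coordinate reflects between 3 and 16, moving 2 per step.
  step 5: 6 → 8
The second coordinate changes by -4 each step: at step 5 it is -18.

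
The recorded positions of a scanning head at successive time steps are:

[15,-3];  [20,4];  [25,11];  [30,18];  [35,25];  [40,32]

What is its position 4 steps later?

[60,60]

Constant displacement of [+5,+7] per step.
step 6: [40,32] + [+5,+7] → [45,39]
step 7: [45,39] + [+5,+7] → [50,46]
step 8: [50,46] + [+5,+7] → [55,53]
step 9: [55,53] + [+5,+7] → [60,60]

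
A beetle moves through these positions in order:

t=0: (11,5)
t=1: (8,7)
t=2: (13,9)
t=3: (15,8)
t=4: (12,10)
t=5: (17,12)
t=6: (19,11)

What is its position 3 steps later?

(23,14)

The moves between consecutive positions are (-3,+2), (+5,+2), (+2,-1), (-3,+2), (+5,+2), (+2,-1); they repeat the 3-cycle [(-3,+2), (+5,+2), (+2,-1)].
step 7: apply (-3,+2) → (16,13)
step 8: apply (+5,+2) → (21,15)
step 9: apply (+2,-1) → (23,14)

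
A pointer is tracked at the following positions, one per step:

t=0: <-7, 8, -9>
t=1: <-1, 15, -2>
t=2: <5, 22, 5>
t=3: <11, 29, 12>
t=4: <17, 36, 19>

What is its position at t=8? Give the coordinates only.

Constant displacement of <+6, +7, +7> per step.
step 5: <17, 36, 19> + <+6, +7, +7> → <23, 43, 26>
step 6: <23, 43, 26> + <+6, +7, +7> → <29, 50, 33>
step 7: <29, 50, 33> + <+6, +7, +7> → <35, 57, 40>
step 8: <35, 57, 40> + <+6, +7, +7> → <41, 64, 47>

<41, 64, 47>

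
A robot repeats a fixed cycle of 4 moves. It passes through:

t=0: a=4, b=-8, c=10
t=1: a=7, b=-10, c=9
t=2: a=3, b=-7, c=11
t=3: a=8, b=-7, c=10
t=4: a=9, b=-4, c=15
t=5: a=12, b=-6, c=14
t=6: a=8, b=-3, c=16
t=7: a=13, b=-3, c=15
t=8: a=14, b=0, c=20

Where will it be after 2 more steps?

Step-to-step displacements: (+3, -2, -1), (-4, +3, +2), (+5, +0, -1), (+1, +3, +5), (+3, -2, -1), (-4, +3, +2), (+5, +0, -1), (+1, +3, +5) — a repeating cycle of length 4.
step 9: apply (+3, -2, -1) → a=17, b=-2, c=19
step 10: apply (-4, +3, +2) → a=13, b=1, c=21

a=13, b=1, c=21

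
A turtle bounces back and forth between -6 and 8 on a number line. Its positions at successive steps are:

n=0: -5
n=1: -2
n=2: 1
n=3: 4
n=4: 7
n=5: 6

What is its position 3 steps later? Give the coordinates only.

-3

The value reflects between -6 and 8, moving 3 per step.
  step 6: 6 → 3
  step 7: 3 → 0
  step 8: 0 → -3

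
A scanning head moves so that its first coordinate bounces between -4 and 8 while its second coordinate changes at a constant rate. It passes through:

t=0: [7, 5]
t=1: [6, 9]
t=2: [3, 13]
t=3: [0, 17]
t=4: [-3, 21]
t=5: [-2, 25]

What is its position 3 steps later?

The first coordinate travels 3 per step and bounces off the walls at -4 and 8.
  step 6: -2 → 1
  step 7: 1 → 4
  step 8: 4 → 7
The second coordinate changes by +4 each step: at step 8 it is 37.

[7, 37]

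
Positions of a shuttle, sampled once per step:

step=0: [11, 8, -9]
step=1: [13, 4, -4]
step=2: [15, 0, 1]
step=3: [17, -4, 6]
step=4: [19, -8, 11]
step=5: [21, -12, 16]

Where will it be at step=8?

[27, -24, 31]

The position changes by [+2, -4, +5] every step.
step 6: [21, -12, 16] + [+2, -4, +5] → [23, -16, 21]
step 7: [23, -16, 21] + [+2, -4, +5] → [25, -20, 26]
step 8: [25, -20, 26] + [+2, -4, +5] → [27, -24, 31]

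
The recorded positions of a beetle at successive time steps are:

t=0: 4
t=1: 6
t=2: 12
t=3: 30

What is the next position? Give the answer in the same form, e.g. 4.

Consecutive displacements +2, +6, +18 scale by a factor of 3 each step.
step 4: 30 + 54 → 84

84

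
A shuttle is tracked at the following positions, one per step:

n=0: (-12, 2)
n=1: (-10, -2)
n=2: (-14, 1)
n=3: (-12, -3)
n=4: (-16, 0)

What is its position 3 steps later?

The moves between consecutive positions are (+2, -4), (-4, +3), (+2, -4), (-4, +3); they repeat the 2-cycle [(+2, -4), (-4, +3)].
step 5: apply (+2, -4) → (-14, -4)
step 6: apply (-4, +3) → (-18, -1)
step 7: apply (+2, -4) → (-16, -5)

(-16, -5)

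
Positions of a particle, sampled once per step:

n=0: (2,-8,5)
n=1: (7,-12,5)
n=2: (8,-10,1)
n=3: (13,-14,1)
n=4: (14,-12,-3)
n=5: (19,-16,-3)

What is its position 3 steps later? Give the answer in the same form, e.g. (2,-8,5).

(26,-16,-11)

The moves between consecutive positions are (+5,-4,+0), (+1,+2,-4), (+5,-4,+0), (+1,+2,-4), (+5,-4,+0); they repeat the 2-cycle [(+5,-4,+0), (+1,+2,-4)].
step 6: apply (+1,+2,-4) → (20,-14,-7)
step 7: apply (+5,-4,+0) → (25,-18,-7)
step 8: apply (+1,+2,-4) → (26,-16,-11)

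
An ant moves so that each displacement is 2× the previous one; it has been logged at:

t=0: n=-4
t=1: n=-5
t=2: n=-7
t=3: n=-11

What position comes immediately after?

Consecutive displacements -1, -2, -4 scale by a factor of 2 each step.
step 4: -11 − 8 → n=-19

n=-19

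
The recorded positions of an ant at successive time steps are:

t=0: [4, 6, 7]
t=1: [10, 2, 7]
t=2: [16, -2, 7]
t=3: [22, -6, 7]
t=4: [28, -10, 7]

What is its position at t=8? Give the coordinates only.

[52, -26, 7]

The position changes by [+6, -4, +0] every step.
step 5: [28, -10, 7] + [+6, -4, +0] → [34, -14, 7]
step 6: [34, -14, 7] + [+6, -4, +0] → [40, -18, 7]
step 7: [40, -18, 7] + [+6, -4, +0] → [46, -22, 7]
step 8: [46, -22, 7] + [+6, -4, +0] → [52, -26, 7]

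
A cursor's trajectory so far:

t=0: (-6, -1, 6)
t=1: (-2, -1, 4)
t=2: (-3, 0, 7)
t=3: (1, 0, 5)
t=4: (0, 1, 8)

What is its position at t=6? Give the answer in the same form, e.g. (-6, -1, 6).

(3, 2, 9)

The moves between consecutive positions are (+4, +0, -2), (-1, +1, +3), (+4, +0, -2), (-1, +1, +3); they repeat the 2-cycle [(+4, +0, -2), (-1, +1, +3)].
step 5: apply (+4, +0, -2) → (4, 1, 6)
step 6: apply (-1, +1, +3) → (3, 2, 9)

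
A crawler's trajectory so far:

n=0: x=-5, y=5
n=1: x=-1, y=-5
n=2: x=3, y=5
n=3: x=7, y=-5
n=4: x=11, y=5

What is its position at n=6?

X: linear, +4 per step → 19 at step 6.
Y: cycles through 5, -5 every 2 steps. Step 6 lands at position 0 of the cycle → 5.

x=19, y=5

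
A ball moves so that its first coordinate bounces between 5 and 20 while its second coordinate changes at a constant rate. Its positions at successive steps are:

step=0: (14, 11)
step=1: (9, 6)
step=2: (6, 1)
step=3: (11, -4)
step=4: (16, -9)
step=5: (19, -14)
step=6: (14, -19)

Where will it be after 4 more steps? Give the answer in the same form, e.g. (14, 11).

The first coordinate travels 5 per step and bounces off the walls at 5 and 20.
  step 7: 14 → 9
  step 8: 9 → 6
  step 9: 6 → 11
  step 10: 11 → 16
The second coordinate changes by -5 each step: at step 10 it is -39.

(16, -39)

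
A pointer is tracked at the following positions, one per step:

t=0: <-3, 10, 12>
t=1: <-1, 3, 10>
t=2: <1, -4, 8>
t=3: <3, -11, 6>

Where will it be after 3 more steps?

The position changes by <+2, -7, -2> every step.
step 4: <3, -11, 6> + <+2, -7, -2> → <5, -18, 4>
step 5: <5, -18, 4> + <+2, -7, -2> → <7, -25, 2>
step 6: <7, -25, 2> + <+2, -7, -2> → <9, -32, 0>

<9, -32, 0>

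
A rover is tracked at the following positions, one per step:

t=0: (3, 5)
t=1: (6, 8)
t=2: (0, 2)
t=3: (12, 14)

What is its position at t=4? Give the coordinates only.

(-12, -10)

The jumps are (+3, +3), (-6, -6), (+12, +12) — a geometric progression with ratio -2.
step 4: (12, 14) + (-24, -24) → (-12, -10)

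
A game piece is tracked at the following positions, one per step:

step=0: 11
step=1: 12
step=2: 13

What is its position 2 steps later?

The position changes by +1 every step.
step 3: 13 + 1 → 14
step 4: 14 + 1 → 15

15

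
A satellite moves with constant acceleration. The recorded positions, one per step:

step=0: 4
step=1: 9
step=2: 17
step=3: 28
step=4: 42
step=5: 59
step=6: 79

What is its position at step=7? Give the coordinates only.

First differences are +5, +8, +11, +14, +17, +20; their common second difference is +3 (constant acceleration).
step 7: 79 + 23 → 102

102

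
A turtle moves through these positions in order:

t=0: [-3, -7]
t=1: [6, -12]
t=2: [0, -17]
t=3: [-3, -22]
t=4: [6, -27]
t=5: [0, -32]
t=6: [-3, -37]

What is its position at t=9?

First: cycles through -3, 6, 0 every 3 steps. Step 9 lands at position 0 of the cycle → -3.
Second: linear, -5 per step → -52 at step 9.

[-3, -52]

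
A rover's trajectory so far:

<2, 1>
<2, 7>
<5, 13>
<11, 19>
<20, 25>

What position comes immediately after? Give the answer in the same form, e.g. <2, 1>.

First differences are <+0, +6>, <+3, +6>, <+6, +6>, <+9, +6>; their common second difference is <+3, +0> (constant acceleration).
step 5: <20, 25> + <+12, +6> → <32, 31>

<32, 31>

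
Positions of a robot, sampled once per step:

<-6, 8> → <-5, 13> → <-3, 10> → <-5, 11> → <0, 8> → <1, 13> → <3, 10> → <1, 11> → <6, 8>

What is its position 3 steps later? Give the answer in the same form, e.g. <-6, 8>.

Differencing gives <+1, +5>, <+2, -3>, <-2, +1>, <+5, -3>, <+1, +5>, <+2, -3>, <-2, +1>, <+5, -3>. This is the pattern <+1, +5>, <+2, -3>, <-2, +1>, <+5, -3> repeated.
step 9: apply <+1, +5> → <7, 13>
step 10: apply <+2, -3> → <9, 10>
step 11: apply <-2, +1> → <7, 11>

<7, 11>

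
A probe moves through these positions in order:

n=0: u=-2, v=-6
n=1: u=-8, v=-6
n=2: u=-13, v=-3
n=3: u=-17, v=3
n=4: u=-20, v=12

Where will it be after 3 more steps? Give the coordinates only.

Taking differences between consecutive positions: (-6, +0), (-5, +3), (-4, +6), (-3, +9). These grow by (+1, +3) each step.
step 5: u=-20, v=12 + (-2, +12) → u=-22, v=24
step 6: u=-22, v=24 + (-1, +15) → u=-23, v=39
step 7: u=-23, v=39 + (+0, +18) → u=-23, v=57

u=-23, v=57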